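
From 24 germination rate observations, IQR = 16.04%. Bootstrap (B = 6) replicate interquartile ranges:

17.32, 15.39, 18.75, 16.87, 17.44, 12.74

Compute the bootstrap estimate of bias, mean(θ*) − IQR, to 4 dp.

bias = +0.3783

mean(θ*) = (17.32 + 15.39 + 18.75 + 16.87 + 17.44 + 12.74) / 6 = 16.41833
bias = 16.41833 − 16.04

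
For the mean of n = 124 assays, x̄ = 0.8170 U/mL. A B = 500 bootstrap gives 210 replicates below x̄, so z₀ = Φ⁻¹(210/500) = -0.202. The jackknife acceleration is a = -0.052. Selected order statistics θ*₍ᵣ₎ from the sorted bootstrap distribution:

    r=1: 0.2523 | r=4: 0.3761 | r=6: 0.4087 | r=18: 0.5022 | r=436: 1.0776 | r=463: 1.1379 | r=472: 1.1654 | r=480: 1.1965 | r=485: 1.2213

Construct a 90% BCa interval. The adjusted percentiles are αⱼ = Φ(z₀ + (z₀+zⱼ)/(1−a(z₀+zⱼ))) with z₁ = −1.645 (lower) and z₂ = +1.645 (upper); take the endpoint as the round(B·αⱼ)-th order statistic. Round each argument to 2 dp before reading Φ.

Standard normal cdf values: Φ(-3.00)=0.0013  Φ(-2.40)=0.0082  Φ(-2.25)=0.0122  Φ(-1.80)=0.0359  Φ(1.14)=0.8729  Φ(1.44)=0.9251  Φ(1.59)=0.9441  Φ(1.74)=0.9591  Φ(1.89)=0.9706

Lower: z₀ + z₁ = -0.202 + (-1.645) = -1.847; 1 − a(z₀+z₁) = 1 − (-0.052)(-1.847) = 0.9040; argument = -0.202 + (-1.847)/0.9040 = -2.2452 → -2.25.
α₁ = Φ(-2.25) = 0.0122; rank = round(500 × 0.0122) = 6; θ*₍6₎ = 0.4087.
Upper: z₀ + z₂ = 1.443; 1 − a(z₀+z₂) = 1.0750; argument = 1.1403 → 1.14; α₂ = 0.8729; rank = 436; θ*₍436₎ = 1.0776.

(0.4087, 1.0776)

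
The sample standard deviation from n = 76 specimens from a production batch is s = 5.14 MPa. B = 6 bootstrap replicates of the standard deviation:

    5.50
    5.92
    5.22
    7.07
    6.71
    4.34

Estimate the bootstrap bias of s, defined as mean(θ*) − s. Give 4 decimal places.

mean(θ*) = (5.50 + 5.92 + 5.22 + 7.07 + 6.71 + 4.34) / 6 = 5.79333
bias = 5.79333 − 5.14

bias = +0.6533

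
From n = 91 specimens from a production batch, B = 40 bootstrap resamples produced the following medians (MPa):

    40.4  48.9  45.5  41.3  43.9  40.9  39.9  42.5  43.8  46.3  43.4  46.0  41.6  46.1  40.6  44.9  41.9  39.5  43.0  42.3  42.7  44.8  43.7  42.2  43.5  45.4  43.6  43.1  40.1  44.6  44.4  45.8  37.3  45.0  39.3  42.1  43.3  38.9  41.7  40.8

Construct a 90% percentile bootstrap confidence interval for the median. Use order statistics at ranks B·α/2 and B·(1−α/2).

Sorted replicates: 37.3, 38.9, 39.3, 39.5, 39.9, 40.1, 40.4, 40.6, 40.8, 40.9, 41.3, 41.6, 41.7, 41.9, 42.1, 42.2, 42.3, 42.5, 42.7, 43.0, 43.1, 43.3, 43.4, 43.5, 43.6, 43.7, 43.8, 43.9, 44.4, 44.6, 44.8, 44.9, 45.0, 45.4, 45.5, 45.8, 46.0, 46.1, 46.3, 48.9
α = 0.10; lower rank = 40 × 0.050 = 2; upper rank = 40 × 0.950 = 38.
The 2nd smallest replicate is 38.9; the 38th is 46.1.

(38.9, 46.1)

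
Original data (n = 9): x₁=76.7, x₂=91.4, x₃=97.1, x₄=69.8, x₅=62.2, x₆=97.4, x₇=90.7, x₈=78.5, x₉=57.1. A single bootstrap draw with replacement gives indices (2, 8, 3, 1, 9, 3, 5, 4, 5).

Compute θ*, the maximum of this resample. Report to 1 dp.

Resample values: 91.4, 78.5, 97.1, 76.7, 57.1, 97.1, 62.2, 69.8, 62.2.
Maximum = 97.1

θ* = 97.1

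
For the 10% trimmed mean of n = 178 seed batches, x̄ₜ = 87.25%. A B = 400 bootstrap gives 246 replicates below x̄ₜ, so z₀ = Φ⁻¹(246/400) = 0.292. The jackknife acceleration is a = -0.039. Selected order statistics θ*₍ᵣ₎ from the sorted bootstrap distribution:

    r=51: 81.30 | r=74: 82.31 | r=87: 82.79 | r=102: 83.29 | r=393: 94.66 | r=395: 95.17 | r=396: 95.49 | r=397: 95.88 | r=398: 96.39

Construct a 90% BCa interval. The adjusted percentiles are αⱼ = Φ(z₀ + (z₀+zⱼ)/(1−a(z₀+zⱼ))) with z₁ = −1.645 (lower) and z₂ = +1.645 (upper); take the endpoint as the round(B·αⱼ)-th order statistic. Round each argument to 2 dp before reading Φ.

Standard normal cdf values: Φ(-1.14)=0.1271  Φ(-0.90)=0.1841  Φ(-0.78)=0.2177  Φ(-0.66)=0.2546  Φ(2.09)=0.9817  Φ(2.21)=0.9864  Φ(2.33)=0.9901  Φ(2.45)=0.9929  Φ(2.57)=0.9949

Lower: z₀ + z₁ = 0.292 + (-1.645) = -1.353; 1 − a(z₀+z₁) = 1 − (-0.039)(-1.353) = 0.9472; argument = 0.292 + (-1.353)/0.9472 = -1.1364 → -1.14.
α₁ = Φ(-1.14) = 0.1271; rank = round(400 × 0.1271) = 51; θ*₍51₎ = 81.30.
Upper: z₀ + z₂ = 1.937; 1 − a(z₀+z₂) = 1.0755; argument = 2.0930 → 2.09; α₂ = 0.9817; rank = 393; θ*₍393₎ = 94.66.

(81.30, 94.66)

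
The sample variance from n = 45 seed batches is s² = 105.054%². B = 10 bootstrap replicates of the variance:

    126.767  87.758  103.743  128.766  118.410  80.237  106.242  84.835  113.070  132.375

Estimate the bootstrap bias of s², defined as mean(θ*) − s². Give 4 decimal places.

mean(θ*) = (126.767 + 87.758 + 103.743 + 128.766 + 118.410 + 80.237 + 106.242 + 84.835 + 113.070 + 132.375) / 10 = 108.22030
bias = 108.22030 − 105.054

bias = +3.1663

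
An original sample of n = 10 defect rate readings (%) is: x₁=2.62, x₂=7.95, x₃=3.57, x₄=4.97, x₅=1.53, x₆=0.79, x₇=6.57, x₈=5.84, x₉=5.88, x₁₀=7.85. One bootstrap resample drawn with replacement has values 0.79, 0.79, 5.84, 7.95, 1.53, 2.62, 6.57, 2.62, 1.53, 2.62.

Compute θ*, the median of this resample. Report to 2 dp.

θ* = 2.62

Sorted: 0.79, 0.79, 1.53, 1.53, 2.62, 2.62, 2.62, 5.84, 6.57, 7.95
Median = average of the two middle values = 2.62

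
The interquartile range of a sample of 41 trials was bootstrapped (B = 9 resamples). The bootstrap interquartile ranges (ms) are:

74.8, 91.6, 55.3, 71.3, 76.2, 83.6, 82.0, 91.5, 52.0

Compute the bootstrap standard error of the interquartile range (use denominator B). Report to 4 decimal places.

Bootstrap SE is the standard deviation of the 9 replicate interquartile ranges.
Mean of replicates: (74.8 + 91.6 + 55.3 + 71.3 + 76.2 + 83.6 + 82.0 + 91.5 + 52.0) / 9 = 678.30000 / 9 = 75.36667
Sum of squared deviations: (−0.56667)² + (+16.23333)² + (−20.06667)² + (−4.06667)² + (+0.83333)² + (+8.23333)² + (+6.63333)² + (+16.13333)² + (−23.36667)² = 1601.82000
Variance = 1601.82000 / 9 = 177.98000
SE* = √177.98000

SE* = 13.3409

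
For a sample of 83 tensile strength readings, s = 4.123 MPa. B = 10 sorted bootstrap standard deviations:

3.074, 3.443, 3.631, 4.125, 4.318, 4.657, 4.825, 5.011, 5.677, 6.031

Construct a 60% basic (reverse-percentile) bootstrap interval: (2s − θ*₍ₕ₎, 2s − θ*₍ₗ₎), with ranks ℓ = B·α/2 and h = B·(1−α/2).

Percentile endpoints at ranks 2 and 8: θ*₍2₎ = 3.443, θ*₍8₎ = 5.011.
Basic interval reflects these around s:
  lower = 2 × 4.123 − 5.011 = 3.235
  upper = 2 × 4.123 − 3.443 = 4.803

(3.235, 4.803)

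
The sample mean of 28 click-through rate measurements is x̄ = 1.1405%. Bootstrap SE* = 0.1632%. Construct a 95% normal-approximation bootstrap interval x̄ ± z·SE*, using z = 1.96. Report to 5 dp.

Margin = 1.96 × 0.1632 = 0.319872
Interval: 1.1405 ± 0.319872

(0.82063, 1.46037)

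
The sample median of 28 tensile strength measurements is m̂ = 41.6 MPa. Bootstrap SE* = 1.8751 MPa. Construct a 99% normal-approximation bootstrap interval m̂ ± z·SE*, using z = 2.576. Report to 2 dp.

(36.77, 46.43)

Margin = 2.576 × 1.8751 = 4.830
Interval: 41.6 ± 4.830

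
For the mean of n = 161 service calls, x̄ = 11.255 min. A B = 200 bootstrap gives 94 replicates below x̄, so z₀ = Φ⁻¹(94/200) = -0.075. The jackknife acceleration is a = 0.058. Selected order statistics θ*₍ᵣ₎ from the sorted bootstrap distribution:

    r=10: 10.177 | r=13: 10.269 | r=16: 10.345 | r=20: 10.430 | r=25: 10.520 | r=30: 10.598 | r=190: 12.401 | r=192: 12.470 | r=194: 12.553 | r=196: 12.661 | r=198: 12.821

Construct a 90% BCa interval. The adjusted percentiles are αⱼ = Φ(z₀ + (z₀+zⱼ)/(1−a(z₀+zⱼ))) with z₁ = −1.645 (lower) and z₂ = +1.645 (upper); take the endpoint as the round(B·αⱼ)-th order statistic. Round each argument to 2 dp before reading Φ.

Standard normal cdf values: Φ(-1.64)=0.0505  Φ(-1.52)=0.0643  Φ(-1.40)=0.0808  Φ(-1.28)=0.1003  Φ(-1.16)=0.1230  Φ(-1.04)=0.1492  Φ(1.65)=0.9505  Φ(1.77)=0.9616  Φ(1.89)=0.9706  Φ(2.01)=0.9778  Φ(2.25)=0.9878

(10.177, 12.401)

Lower: z₀ + z₁ = -0.075 + (-1.645) = -1.720; 1 − a(z₀+z₁) = 1 − (0.058)(-1.720) = 1.0998; argument = -0.075 + (-1.720)/1.0998 = -1.6390 → -1.64.
α₁ = Φ(-1.64) = 0.0505; rank = round(200 × 0.0505) = 10; θ*₍10₎ = 10.177.
Upper: z₀ + z₂ = 1.570; 1 − a(z₀+z₂) = 0.9089; argument = 1.6523 → 1.65; α₂ = 0.9505; rank = 190; θ*₍190₎ = 12.401.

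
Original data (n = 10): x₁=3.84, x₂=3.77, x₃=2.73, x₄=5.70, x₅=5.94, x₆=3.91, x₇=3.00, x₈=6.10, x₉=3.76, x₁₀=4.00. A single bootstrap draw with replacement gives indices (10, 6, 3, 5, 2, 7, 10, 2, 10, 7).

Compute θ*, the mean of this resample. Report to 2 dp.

Resample values: 4.00, 3.91, 2.73, 5.94, 3.77, 3.00, 4.00, 3.77, 4.00, 3.00.
Mean = (4.00 + 3.91 + 2.73 + 5.94 + 3.77 + 3.00 + 4.00 + 3.77 + 4.00 + 3.00) / 10 = 38.120 / 10 = 3.81

θ* = 3.81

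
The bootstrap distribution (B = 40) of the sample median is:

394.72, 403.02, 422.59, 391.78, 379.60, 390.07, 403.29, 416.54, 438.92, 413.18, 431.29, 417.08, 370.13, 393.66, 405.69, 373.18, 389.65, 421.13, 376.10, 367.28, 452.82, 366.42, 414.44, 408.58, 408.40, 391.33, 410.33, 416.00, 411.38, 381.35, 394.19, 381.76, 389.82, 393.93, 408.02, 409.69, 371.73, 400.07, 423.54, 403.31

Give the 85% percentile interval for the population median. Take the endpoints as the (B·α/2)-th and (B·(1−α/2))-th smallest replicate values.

(370.13, 423.54)

Sorted replicates: 366.42, 367.28, 370.13, 371.73, 373.18, 376.10, 379.60, 381.35, 381.76, 389.65, 389.82, 390.07, 391.33, 391.78, 393.66, 393.93, 394.19, 394.72, 400.07, 403.02, 403.29, 403.31, 405.69, 408.02, 408.40, 408.58, 409.69, 410.33, 411.38, 413.18, 414.44, 416.00, 416.54, 417.08, 421.13, 422.59, 423.54, 431.29, 438.92, 452.82
α = 0.15; lower rank = 40 × 0.075 = 3; upper rank = 40 × 0.925 = 37.
The 3rd smallest replicate is 370.13; the 37th is 423.54.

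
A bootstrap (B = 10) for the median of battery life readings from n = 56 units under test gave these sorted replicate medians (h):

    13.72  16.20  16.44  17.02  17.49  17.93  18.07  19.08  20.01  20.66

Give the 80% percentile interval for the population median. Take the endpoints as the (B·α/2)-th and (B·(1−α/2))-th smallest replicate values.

α = 0.20; lower rank = 10 × 0.100 = 1; upper rank = 10 × 0.900 = 9.
The 1st smallest replicate is 13.72; the 9th is 20.01.

(13.72, 20.01)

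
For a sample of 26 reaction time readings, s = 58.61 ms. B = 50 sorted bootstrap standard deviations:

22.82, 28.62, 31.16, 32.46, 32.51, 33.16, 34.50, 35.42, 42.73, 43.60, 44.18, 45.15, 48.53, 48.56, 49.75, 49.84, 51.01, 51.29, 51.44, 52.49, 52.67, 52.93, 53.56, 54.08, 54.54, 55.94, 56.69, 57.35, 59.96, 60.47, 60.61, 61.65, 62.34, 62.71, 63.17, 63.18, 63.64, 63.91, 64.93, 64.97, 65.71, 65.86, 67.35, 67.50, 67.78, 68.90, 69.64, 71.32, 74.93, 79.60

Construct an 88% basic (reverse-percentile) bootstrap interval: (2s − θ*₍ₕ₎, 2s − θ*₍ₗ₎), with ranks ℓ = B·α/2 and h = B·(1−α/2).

Percentile endpoints at ranks 3 and 47: θ*₍3₎ = 31.16, θ*₍47₎ = 69.64.
Basic interval reflects these around s:
  lower = 2 × 58.61 − 69.64 = 47.58
  upper = 2 × 58.61 − 31.16 = 86.06

(47.58, 86.06)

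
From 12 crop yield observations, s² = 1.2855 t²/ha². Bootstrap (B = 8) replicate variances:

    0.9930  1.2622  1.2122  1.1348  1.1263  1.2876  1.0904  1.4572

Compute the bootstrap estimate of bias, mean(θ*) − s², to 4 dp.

bias = −0.0900

mean(θ*) = (0.9930 + 1.2622 + 1.2122 + 1.1348 + 1.1263 + 1.2876 + 1.0904 + 1.4572) / 8 = 1.19546
bias = 1.19546 − 1.2855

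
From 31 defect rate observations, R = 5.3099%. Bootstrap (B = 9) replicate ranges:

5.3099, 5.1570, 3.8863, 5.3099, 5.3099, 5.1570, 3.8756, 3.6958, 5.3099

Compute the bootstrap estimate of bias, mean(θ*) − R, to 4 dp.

bias = −0.5309

mean(θ*) = (5.3099 + 5.1570 + 3.8863 + 5.3099 + 5.3099 + 5.1570 + 3.8756 + 3.6958 + 5.3099) / 9 = 4.77903
bias = 4.77903 − 5.3099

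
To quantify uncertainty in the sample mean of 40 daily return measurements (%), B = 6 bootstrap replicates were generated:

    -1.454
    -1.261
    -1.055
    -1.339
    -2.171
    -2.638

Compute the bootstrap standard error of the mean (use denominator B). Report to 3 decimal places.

SE* = 0.561

Bootstrap SE is the standard deviation of the 6 replicate means.
Mean of replicates: ((-1.454) + (-1.261) + (-1.055) + (-1.339) + (-2.171) + (-2.638)) / 6 = -9.9180 / 6 = -1.6530
Sum of squared deviations: (+0.1990)² + (+0.3920)² + (+0.5980)² + (+0.3140)² + (−0.5180)² + (−0.9850)² = 1.8880
Variance = 1.8880 / 6 = 0.3147
SE* = √0.3147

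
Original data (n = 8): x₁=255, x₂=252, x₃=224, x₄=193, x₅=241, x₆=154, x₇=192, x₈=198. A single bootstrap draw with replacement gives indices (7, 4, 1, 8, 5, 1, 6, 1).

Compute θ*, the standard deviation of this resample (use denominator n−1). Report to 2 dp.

θ* = 38.61

Resample values: 192, 193, 255, 198, 241, 255, 154, 255.
Mean = 217.8750; sum of squared deviations = 10432.8750
s² = 10432.8750 / 7 = 1490.4107
s = √1490.4107 = 38.61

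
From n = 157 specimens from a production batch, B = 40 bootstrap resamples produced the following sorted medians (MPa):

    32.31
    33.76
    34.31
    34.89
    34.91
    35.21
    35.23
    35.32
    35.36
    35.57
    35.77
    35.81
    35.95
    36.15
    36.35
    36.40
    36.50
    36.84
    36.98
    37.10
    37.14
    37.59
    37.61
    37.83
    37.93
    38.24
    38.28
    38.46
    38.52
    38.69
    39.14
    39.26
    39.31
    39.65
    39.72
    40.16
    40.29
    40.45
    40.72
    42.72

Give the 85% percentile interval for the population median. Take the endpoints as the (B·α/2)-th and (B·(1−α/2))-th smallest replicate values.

(34.31, 40.29)

α = 0.15; lower rank = 40 × 0.075 = 3; upper rank = 40 × 0.925 = 37.
The 3rd smallest replicate is 34.31; the 37th is 40.29.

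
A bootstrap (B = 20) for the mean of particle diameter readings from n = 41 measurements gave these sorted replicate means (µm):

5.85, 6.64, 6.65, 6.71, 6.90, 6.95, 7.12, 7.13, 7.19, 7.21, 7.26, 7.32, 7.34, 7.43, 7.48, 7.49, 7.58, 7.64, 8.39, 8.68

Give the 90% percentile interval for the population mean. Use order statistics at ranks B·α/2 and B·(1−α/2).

(5.85, 8.39)

α = 0.10; lower rank = 20 × 0.050 = 1; upper rank = 20 × 0.950 = 19.
The 1st smallest replicate is 5.85; the 19th is 8.39.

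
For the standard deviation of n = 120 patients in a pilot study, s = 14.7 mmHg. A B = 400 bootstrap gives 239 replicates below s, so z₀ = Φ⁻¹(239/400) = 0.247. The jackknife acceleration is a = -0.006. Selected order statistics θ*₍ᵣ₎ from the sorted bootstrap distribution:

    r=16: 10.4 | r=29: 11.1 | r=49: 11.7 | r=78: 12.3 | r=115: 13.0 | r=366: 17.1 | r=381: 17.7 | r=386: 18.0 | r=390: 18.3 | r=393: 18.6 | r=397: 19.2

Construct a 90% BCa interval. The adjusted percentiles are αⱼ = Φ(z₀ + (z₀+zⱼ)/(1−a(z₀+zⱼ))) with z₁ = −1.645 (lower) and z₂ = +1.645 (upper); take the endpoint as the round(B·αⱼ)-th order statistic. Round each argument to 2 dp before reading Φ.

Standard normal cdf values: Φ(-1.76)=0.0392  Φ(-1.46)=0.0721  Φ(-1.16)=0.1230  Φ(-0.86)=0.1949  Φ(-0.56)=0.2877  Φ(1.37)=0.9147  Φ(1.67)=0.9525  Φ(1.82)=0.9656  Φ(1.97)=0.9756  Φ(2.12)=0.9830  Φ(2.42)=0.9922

Lower: z₀ + z₁ = 0.247 + (-1.645) = -1.398; 1 − a(z₀+z₁) = 1 − (-0.006)(-1.398) = 0.9916; argument = 0.247 + (-1.398)/0.9916 = -1.1628 → -1.16.
α₁ = Φ(-1.16) = 0.1230; rank = round(400 × 0.1230) = 49; θ*₍49₎ = 11.7.
Upper: z₀ + z₂ = 1.892; 1 − a(z₀+z₂) = 1.0114; argument = 2.1178 → 2.12; α₂ = 0.9830; rank = 393; θ*₍393₎ = 18.6.

(11.7, 18.6)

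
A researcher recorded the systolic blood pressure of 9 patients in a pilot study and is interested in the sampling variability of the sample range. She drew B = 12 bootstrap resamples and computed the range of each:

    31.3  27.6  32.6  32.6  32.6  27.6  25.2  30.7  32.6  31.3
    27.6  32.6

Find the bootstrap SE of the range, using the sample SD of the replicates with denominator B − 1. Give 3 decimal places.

Bootstrap SE is the standard deviation of the 12 replicate ranges.
Mean of replicates: (31.3 + 27.6 + 32.6 + 32.6 + 32.6 + 27.6 + 25.2 + 30.7 + 32.6 + 31.3 + 27.6 + 32.6) / 12 = 364.3000 / 12 = 30.3583
Sum of squared deviations: (+0.9417)² + (−2.7583)² + (+2.2417)² + (+2.2417)² + (+2.2417)² + (−2.7583)² + (−5.1583)² + (+0.3417)² + (+2.2417)² + (+0.9417)² + (−2.7583)² + (+2.2417)² = 76.4492
Variance = 76.4492 / 11 = 6.9499
SE* = √6.9499

SE* = 2.636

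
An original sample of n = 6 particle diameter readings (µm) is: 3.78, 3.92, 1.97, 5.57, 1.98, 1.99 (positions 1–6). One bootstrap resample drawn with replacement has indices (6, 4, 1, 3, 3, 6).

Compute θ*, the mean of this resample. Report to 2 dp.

θ* = 2.88

Resample values: 1.99, 5.57, 3.78, 1.97, 1.97, 1.99.
Mean = (1.99 + 5.57 + 3.78 + 1.97 + 1.97 + 1.99) / 6 = 17.270 / 6 = 2.88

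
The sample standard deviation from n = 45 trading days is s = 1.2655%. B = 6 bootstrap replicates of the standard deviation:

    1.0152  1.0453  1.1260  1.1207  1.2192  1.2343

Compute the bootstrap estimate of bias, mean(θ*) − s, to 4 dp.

bias = −0.1387

mean(θ*) = (1.0152 + 1.0453 + 1.1260 + 1.1207 + 1.2192 + 1.2343) / 6 = 1.12678
bias = 1.12678 − 1.2655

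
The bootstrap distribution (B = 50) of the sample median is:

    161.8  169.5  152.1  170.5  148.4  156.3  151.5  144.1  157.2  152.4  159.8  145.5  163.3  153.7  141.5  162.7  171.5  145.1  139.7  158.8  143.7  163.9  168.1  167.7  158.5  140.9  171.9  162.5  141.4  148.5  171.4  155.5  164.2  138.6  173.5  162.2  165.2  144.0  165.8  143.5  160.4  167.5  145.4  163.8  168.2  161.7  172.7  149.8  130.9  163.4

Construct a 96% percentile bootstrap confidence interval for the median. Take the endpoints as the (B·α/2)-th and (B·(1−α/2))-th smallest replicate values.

Sorted replicates: 130.9, 138.6, 139.7, 140.9, 141.4, 141.5, 143.5, 143.7, 144.0, 144.1, 145.1, 145.4, 145.5, 148.4, 148.5, 149.8, 151.5, 152.1, 152.4, 153.7, 155.5, 156.3, 157.2, 158.5, 158.8, 159.8, 160.4, 161.7, 161.8, 162.2, 162.5, 162.7, 163.3, 163.4, 163.8, 163.9, 164.2, 165.2, 165.8, 167.5, 167.7, 168.1, 168.2, 169.5, 170.5, 171.4, 171.5, 171.9, 172.7, 173.5
α = 0.04; lower rank = 50 × 0.020 = 1; upper rank = 50 × 0.980 = 49.
The 1st smallest replicate is 130.9; the 49th is 172.7.

(130.9, 172.7)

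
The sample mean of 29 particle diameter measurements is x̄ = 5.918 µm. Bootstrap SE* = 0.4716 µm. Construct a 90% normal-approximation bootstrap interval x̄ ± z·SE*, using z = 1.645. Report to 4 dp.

(5.1422, 6.6938)

Margin = 1.645 × 0.4716 = 0.77578
Interval: 5.918 ± 0.77578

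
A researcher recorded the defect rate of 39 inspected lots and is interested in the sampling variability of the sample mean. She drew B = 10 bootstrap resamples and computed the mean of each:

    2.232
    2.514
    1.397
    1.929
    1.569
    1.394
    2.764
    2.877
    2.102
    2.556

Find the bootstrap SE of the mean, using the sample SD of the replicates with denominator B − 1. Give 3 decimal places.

Bootstrap SE is the standard deviation of the 10 replicate means.
Mean of replicates: (2.232 + 2.514 + 1.397 + 1.929 + 1.569 + 1.394 + 2.764 + 2.877 + 2.102 + 2.556) / 10 = 21.3340 / 10 = 2.1334
Sum of squared deviations: (+0.0986)² + (+0.3806)² + (−0.7364)² + (−0.2044)² + (−0.5644)² + (−0.7394)² + (+0.6306)² + (+0.7436)² + (−0.0314)² + (+0.4226)² = 2.7341
Variance = 2.7341 / 9 = 0.3038
SE* = √0.3038

SE* = 0.551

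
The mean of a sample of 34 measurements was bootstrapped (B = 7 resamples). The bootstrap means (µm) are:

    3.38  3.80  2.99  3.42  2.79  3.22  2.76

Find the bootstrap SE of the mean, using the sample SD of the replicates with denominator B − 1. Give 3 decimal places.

Bootstrap SE is the standard deviation of the 7 replicate means.
Mean of replicates: (3.38 + 3.80 + 2.99 + 3.42 + 2.79 + 3.22 + 2.76) / 7 = 22.3600 / 7 = 3.1943
Sum of squared deviations: (+0.1857)² + (+0.6057)² + (−0.2043)² + (+0.2257)² + (−0.4043)² + (+0.0257)² + (−0.4343)² = 0.8468
Variance = 0.8468 / 6 = 0.1411
SE* = √0.1411

SE* = 0.376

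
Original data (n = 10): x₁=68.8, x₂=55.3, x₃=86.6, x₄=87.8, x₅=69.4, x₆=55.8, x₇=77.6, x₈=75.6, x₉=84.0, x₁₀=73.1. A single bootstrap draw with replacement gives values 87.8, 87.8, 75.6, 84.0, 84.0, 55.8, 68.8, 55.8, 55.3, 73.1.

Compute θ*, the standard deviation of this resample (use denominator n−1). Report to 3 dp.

Mean = 72.8000; sum of squared deviations = 1609.0600
s² = 1609.0600 / 9 = 178.7844
s = √178.7844 = 13.371

θ* = 13.371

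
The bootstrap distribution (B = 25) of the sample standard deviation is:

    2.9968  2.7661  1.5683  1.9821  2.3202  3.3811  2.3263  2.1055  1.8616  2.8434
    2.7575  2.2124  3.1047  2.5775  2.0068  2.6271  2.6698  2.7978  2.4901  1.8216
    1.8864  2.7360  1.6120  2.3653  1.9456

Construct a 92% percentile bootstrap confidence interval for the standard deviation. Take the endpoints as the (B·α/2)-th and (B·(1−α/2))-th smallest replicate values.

Sorted replicates: 1.5683, 1.6120, 1.8216, 1.8616, 1.8864, 1.9456, 1.9821, 2.0068, 2.1055, 2.2124, 2.3202, 2.3263, 2.3653, 2.4901, 2.5775, 2.6271, 2.6698, 2.7360, 2.7575, 2.7661, 2.7978, 2.8434, 2.9968, 3.1047, 3.3811
α = 0.08; lower rank = 25 × 0.040 = 1; upper rank = 25 × 0.960 = 24.
The 1st smallest replicate is 1.5683; the 24th is 3.1047.

(1.5683, 3.1047)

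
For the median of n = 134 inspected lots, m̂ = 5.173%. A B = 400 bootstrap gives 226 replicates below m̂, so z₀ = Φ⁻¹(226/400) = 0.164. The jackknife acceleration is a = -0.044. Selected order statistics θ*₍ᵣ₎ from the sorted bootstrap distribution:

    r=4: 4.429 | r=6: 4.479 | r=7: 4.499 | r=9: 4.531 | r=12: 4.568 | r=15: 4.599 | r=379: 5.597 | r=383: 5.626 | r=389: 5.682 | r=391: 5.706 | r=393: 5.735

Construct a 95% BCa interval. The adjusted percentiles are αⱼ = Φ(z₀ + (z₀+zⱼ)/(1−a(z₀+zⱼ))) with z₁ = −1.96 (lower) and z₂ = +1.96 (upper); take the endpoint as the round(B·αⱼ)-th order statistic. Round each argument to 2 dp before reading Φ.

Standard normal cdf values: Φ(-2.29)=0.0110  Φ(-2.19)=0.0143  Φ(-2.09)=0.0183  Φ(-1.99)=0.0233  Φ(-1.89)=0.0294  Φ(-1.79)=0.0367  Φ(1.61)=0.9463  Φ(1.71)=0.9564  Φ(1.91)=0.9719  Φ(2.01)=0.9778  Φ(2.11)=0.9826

(4.599, 5.735)

Lower: z₀ + z₁ = 0.164 + (-1.960) = -1.796; 1 − a(z₀+z₁) = 1 − (-0.044)(-1.796) = 0.9210; argument = 0.164 + (-1.796)/0.9210 = -1.7861 → -1.79.
α₁ = Φ(-1.79) = 0.0367; rank = round(400 × 0.0367) = 15; θ*₍15₎ = 4.599.
Upper: z₀ + z₂ = 2.124; 1 − a(z₀+z₂) = 1.0935; argument = 2.1065 → 2.11; α₂ = 0.9826; rank = 393; θ*₍393₎ = 5.735.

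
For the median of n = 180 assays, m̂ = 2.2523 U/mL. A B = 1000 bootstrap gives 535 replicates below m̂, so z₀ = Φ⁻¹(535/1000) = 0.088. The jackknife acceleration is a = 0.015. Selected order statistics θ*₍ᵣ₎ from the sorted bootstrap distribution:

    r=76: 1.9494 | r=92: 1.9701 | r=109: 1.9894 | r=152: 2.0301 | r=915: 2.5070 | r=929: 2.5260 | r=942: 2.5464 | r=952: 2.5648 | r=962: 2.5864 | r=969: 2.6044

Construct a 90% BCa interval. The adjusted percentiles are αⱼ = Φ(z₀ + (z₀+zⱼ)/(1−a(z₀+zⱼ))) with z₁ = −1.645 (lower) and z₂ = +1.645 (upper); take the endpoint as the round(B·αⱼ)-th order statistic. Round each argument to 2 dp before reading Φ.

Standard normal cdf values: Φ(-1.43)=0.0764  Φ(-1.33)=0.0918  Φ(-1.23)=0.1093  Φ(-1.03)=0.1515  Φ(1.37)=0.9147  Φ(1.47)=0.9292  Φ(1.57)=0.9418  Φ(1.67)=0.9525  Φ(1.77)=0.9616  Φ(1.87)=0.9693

(1.9494, 2.6044)

Lower: z₀ + z₁ = 0.088 + (-1.645) = -1.557; 1 − a(z₀+z₁) = 1 − (0.015)(-1.557) = 1.0234; argument = 0.088 + (-1.557)/1.0234 = -1.4335 → -1.43.
α₁ = Φ(-1.43) = 0.0764; rank = round(1000 × 0.0764) = 76; θ*₍76₎ = 1.9494.
Upper: z₀ + z₂ = 1.733; 1 − a(z₀+z₂) = 0.9740; argument = 1.8673 → 1.87; α₂ = 0.9693; rank = 969; θ*₍969₎ = 2.6044.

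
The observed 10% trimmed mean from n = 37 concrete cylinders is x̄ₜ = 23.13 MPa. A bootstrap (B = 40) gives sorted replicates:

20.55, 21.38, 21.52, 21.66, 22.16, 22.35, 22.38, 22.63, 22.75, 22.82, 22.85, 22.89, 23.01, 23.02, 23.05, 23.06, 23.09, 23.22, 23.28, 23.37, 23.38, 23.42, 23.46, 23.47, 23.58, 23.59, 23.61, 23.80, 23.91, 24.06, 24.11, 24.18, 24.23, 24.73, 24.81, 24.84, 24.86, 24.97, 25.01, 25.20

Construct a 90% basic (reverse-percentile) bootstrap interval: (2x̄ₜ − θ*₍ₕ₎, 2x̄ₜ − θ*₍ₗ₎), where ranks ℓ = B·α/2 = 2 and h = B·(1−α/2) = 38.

Percentile endpoints at ranks 2 and 38: θ*₍2₎ = 21.38, θ*₍38₎ = 24.97.
Basic interval reflects these around x̄ₜ:
  lower = 2 × 23.13 − 24.97 = 21.29
  upper = 2 × 23.13 − 21.38 = 24.88

(21.29, 24.88)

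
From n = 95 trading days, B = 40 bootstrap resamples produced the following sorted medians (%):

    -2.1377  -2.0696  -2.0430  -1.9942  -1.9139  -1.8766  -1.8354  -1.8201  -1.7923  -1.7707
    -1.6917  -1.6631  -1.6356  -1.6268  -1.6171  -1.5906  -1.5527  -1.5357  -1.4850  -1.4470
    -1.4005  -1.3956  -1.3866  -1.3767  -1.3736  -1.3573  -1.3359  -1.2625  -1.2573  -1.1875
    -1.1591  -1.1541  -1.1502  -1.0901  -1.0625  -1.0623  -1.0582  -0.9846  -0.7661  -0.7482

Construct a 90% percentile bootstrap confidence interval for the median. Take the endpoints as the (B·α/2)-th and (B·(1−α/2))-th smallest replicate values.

(-2.0696, -0.9846)

α = 0.10; lower rank = 40 × 0.050 = 2; upper rank = 40 × 0.950 = 38.
The 2nd smallest replicate is -2.0696; the 38th is -0.9846.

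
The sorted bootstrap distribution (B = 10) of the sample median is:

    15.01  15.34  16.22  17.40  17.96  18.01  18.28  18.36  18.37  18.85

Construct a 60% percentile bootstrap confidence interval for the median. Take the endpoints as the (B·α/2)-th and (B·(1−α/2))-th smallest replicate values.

α = 0.40; lower rank = 10 × 0.200 = 2; upper rank = 10 × 0.800 = 8.
The 2nd smallest replicate is 15.34; the 8th is 18.36.

(15.34, 18.36)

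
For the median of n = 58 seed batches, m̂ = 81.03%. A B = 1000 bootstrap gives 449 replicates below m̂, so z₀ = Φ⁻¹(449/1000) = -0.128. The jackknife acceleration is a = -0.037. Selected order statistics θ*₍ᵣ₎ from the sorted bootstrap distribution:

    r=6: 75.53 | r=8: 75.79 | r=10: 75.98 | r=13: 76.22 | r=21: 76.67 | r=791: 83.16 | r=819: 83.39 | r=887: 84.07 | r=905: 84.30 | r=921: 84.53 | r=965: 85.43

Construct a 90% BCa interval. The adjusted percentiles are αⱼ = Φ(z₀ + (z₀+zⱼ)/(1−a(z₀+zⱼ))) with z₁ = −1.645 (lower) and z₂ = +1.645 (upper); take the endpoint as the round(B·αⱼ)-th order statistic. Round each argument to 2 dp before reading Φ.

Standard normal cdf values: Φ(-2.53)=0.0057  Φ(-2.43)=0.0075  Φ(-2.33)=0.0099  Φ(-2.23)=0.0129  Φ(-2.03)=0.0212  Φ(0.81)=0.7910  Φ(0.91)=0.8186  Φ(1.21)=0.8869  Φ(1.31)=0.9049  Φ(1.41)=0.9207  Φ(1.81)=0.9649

Lower: z₀ + z₁ = -0.128 + (-1.645) = -1.773; 1 − a(z₀+z₁) = 1 − (-0.037)(-1.773) = 0.9344; argument = -0.128 + (-1.773)/0.9344 = -2.0255 → -2.03.
α₁ = Φ(-2.03) = 0.0212; rank = round(1000 × 0.0212) = 21; θ*₍21₎ = 76.67.
Upper: z₀ + z₂ = 1.517; 1 − a(z₀+z₂) = 1.0561; argument = 1.3084 → 1.31; α₂ = 0.9049; rank = 905; θ*₍905₎ = 84.30.

(76.67, 84.30)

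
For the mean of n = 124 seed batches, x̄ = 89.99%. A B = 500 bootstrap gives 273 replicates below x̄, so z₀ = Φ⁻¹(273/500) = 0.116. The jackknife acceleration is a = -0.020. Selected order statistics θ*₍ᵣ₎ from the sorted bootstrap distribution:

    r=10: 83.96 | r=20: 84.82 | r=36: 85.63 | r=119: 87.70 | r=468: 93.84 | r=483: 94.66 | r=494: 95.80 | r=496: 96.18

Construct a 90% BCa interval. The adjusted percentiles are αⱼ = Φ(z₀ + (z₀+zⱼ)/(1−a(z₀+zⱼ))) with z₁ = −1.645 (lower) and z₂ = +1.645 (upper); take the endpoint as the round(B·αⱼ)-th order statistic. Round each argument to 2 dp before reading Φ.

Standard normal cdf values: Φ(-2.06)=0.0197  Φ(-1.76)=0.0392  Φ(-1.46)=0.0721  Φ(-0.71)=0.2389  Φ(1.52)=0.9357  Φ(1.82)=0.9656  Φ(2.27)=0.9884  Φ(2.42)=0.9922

(85.63, 94.66)

Lower: z₀ + z₁ = 0.116 + (-1.645) = -1.529; 1 − a(z₀+z₁) = 1 − (-0.020)(-1.529) = 0.9694; argument = 0.116 + (-1.529)/0.9694 = -1.4612 → -1.46.
α₁ = Φ(-1.46) = 0.0721; rank = round(500 × 0.0721) = 36; θ*₍36₎ = 85.63.
Upper: z₀ + z₂ = 1.761; 1 − a(z₀+z₂) = 1.0352; argument = 1.8171 → 1.82; α₂ = 0.9656; rank = 483; θ*₍483₎ = 94.66.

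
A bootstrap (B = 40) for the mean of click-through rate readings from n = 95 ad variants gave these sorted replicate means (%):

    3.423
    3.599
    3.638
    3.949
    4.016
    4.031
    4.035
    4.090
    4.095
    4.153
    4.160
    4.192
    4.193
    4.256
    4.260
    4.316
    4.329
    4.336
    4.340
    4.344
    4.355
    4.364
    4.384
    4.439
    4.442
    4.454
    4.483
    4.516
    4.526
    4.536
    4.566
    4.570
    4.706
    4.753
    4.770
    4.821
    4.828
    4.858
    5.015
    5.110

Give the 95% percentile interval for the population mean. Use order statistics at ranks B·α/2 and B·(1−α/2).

α = 0.05; lower rank = 40 × 0.025 = 1; upper rank = 40 × 0.975 = 39.
The 1st smallest replicate is 3.423; the 39th is 5.015.

(3.423, 5.015)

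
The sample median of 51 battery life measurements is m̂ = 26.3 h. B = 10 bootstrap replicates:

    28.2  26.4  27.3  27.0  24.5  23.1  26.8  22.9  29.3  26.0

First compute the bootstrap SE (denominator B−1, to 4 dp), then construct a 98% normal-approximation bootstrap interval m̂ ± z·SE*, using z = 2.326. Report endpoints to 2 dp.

(21.44, 31.16)

Mean of replicates = 26.1500; sum of squared deviations = 39.2650; SE* = √(39.2650/9) = 2.0887
Margin = 2.326 × 2.0887 = 4.858
Interval: 26.3 ± 4.858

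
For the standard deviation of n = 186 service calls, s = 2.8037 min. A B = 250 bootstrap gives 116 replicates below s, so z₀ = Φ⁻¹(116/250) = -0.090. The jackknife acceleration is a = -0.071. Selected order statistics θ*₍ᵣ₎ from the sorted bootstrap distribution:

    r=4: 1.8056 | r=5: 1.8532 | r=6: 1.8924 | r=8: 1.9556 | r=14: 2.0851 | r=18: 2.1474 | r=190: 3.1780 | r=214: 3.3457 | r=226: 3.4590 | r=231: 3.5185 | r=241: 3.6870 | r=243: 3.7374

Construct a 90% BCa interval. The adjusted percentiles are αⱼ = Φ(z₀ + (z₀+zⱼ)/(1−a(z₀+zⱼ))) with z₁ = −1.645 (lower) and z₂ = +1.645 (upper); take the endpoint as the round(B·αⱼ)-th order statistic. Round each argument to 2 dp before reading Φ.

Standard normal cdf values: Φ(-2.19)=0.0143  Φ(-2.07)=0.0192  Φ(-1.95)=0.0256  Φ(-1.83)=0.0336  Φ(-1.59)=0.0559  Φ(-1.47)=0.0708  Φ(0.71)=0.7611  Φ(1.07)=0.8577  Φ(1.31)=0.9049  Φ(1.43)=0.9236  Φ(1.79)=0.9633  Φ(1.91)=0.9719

Lower: z₀ + z₁ = -0.090 + (-1.645) = -1.735; 1 − a(z₀+z₁) = 1 − (-0.071)(-1.735) = 0.8768; argument = -0.090 + (-1.735)/0.8768 = -2.0688 → -2.07.
α₁ = Φ(-2.07) = 0.0192; rank = round(250 × 0.0192) = 5; θ*₍5₎ = 1.8532.
Upper: z₀ + z₂ = 1.555; 1 − a(z₀+z₂) = 1.1104; argument = 1.3104 → 1.31; α₂ = 0.9049; rank = 226; θ*₍226₎ = 3.4590.

(1.8532, 3.4590)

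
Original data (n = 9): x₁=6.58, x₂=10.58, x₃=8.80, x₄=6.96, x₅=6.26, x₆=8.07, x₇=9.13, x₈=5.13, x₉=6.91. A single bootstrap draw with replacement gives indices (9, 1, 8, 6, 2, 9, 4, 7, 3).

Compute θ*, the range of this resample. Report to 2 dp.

θ* = 5.45

Resample values: 6.91, 6.58, 5.13, 8.07, 10.58, 6.91, 6.96, 9.13, 8.80.
Range = 10.58 − 5.13 = 5.45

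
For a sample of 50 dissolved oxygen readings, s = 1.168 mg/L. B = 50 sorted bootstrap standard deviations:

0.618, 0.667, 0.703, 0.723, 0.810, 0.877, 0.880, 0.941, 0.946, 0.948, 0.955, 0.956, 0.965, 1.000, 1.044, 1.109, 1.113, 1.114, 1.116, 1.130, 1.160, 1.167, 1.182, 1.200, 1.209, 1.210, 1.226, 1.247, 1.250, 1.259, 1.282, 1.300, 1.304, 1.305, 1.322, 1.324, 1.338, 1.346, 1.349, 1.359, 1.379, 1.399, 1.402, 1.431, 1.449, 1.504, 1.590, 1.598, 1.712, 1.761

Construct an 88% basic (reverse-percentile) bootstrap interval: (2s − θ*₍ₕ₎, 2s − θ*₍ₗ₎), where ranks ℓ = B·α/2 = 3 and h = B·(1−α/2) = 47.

(0.746, 1.633)

Percentile endpoints at ranks 3 and 47: θ*₍3₎ = 0.703, θ*₍47₎ = 1.590.
Basic interval reflects these around s:
  lower = 2 × 1.168 − 1.590 = 0.746
  upper = 2 × 1.168 − 0.703 = 1.633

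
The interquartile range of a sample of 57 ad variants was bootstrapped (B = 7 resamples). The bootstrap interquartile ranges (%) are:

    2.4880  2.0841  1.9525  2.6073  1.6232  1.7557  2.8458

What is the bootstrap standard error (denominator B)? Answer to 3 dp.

SE* = 0.426

Bootstrap SE is the standard deviation of the 7 replicate interquartile ranges.
Mean of replicates: (2.4880 + 2.0841 + 1.9525 + 2.6073 + 1.6232 + 1.7557 + 2.8458) / 7 = 15.35660 / 7 = 2.19380
Sum of squared deviations: (+0.29420)² + (−0.10970)² + (−0.24130)² + (+0.41350)² + (−0.57060)² + (−0.43810)² + (+0.65200)² = 1.27042
Variance = 1.27042 / 7 = 0.18149
SE* = √0.18149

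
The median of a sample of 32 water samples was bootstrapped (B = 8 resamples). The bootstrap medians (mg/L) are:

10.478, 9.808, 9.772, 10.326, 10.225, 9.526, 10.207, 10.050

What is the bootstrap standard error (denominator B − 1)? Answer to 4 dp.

SE* = 0.3218

Bootstrap SE is the standard deviation of the 8 replicate medians.
Mean of replicates: (10.478 + 9.808 + 9.772 + 10.326 + 10.225 + 9.526 + 10.207 + 10.050) / 8 = 80.39200 / 8 = 10.04900
Sum of squared deviations: (+0.42900)² + (−0.24100)² + (−0.27700)² + (+0.27700)² + (+0.17600)² + (−0.52300)² + (+0.15800)² + (+0.00100)² = 0.72505
Variance = 0.72505 / 7 = 0.10358
SE* = √0.10358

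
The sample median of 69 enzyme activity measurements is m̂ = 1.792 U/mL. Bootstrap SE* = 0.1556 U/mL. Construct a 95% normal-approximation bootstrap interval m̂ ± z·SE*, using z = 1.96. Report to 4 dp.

(1.4870, 2.0970)

Margin = 1.96 × 0.1556 = 0.30498
Interval: 1.792 ± 0.30498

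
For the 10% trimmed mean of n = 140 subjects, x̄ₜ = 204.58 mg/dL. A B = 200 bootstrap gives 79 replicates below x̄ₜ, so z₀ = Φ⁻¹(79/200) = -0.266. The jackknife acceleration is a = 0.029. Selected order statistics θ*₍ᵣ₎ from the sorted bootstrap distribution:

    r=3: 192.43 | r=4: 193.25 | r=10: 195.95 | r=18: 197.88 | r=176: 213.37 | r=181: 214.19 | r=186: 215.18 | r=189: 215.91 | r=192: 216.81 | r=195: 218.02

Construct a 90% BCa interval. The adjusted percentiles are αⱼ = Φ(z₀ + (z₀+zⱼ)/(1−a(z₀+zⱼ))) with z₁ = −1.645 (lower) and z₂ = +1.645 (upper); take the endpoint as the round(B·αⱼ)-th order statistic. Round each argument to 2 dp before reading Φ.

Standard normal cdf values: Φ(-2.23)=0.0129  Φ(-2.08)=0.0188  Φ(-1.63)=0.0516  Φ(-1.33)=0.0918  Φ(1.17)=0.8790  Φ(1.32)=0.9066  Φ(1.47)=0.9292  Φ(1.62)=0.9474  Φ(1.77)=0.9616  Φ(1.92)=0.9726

(193.25, 213.37)

Lower: z₀ + z₁ = -0.266 + (-1.645) = -1.911; 1 − a(z₀+z₁) = 1 − (0.029)(-1.911) = 1.0554; argument = -0.266 + (-1.911)/1.0554 = -2.0767 → -2.08.
α₁ = Φ(-2.08) = 0.0188; rank = round(200 × 0.0188) = 4; θ*₍4₎ = 193.25.
Upper: z₀ + z₂ = 1.379; 1 − a(z₀+z₂) = 0.9600; argument = 1.1704 → 1.17; α₂ = 0.8790; rank = 176; θ*₍176₎ = 213.37.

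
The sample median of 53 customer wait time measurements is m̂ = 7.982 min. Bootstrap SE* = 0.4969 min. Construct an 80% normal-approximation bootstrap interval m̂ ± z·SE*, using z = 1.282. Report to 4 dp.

(7.3450, 8.6190)

Margin = 1.282 × 0.4969 = 0.63703
Interval: 7.982 ± 0.63703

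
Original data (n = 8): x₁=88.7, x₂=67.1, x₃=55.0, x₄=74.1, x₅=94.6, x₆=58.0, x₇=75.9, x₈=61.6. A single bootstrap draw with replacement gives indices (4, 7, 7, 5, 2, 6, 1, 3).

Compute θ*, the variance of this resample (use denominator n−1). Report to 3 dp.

Resample values: 74.1, 75.9, 75.9, 94.6, 67.1, 58.0, 88.7, 55.0.
Mean = 73.6625; sum of squared deviations = 1311.3788
s² = 1311.3788 / 7 = 187.3398

θ* = 187.340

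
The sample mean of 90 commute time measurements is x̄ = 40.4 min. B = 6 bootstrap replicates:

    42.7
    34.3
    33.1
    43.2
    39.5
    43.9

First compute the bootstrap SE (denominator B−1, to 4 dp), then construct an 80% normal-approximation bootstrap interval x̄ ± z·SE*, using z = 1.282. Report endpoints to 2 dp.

Mean of replicates = 39.4500; sum of squared deviations = 111.2750; SE* = √(111.2750/5) = 4.7175
Margin = 1.282 × 4.7175 = 6.048
Interval: 40.4 ± 6.048

(34.35, 46.45)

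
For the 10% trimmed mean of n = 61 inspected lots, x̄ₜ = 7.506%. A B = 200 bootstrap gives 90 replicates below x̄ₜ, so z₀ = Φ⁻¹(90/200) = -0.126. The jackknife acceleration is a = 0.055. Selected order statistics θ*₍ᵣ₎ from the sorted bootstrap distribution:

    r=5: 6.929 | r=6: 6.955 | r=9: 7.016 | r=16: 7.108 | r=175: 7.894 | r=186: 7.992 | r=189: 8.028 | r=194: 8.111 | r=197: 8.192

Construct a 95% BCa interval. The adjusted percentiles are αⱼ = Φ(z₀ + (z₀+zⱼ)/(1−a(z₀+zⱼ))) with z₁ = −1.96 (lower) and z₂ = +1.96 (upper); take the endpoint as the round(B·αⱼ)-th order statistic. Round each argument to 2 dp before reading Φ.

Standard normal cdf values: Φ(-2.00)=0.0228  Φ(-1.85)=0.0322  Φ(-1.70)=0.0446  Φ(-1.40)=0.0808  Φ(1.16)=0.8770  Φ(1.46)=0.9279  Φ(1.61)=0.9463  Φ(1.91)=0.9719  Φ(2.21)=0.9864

(6.929, 8.111)

Lower: z₀ + z₁ = -0.126 + (-1.960) = -2.086; 1 − a(z₀+z₁) = 1 − (0.055)(-2.086) = 1.1147; argument = -0.126 + (-2.086)/1.1147 = -1.9973 → -2.00.
α₁ = Φ(-2.00) = 0.0228; rank = round(200 × 0.0228) = 5; θ*₍5₎ = 6.929.
Upper: z₀ + z₂ = 1.834; 1 − a(z₀+z₂) = 0.8991; argument = 1.9137 → 1.91; α₂ = 0.9719; rank = 194; θ*₍194₎ = 8.111.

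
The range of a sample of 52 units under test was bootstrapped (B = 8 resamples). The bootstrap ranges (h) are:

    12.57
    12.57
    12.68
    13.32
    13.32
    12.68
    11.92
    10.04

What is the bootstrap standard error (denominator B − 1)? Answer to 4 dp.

Bootstrap SE is the standard deviation of the 8 replicate ranges.
Mean of replicates: (12.57 + 12.57 + 12.68 + 13.32 + 13.32 + 12.68 + 11.92 + 10.04) / 8 = 99.10000 / 8 = 12.38750
Sum of squared deviations: (+0.18250)² + (+0.18250)² + (+0.29250)² + (+0.93250)² + (+0.93250)² + (+0.29250)² + (−0.46750)² + (−2.34750)² = 7.70615
Variance = 7.70615 / 7 = 1.10088
SE* = √1.10088

SE* = 1.0492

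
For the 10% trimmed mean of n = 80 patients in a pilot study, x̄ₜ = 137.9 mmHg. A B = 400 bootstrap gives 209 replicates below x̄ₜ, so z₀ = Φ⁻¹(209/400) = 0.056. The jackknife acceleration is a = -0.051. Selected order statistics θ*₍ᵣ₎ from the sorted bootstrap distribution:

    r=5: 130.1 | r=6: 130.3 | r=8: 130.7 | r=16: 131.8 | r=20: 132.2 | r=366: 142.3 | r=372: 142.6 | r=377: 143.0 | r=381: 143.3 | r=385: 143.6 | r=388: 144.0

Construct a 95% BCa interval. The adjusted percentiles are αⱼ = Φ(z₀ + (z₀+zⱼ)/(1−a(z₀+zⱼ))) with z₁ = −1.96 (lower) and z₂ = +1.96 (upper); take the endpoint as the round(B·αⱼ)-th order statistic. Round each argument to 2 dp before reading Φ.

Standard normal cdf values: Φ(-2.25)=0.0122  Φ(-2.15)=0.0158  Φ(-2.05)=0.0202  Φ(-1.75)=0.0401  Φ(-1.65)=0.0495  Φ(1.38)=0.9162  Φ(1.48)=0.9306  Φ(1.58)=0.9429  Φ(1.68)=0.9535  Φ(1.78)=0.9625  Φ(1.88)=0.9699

(130.7, 144.0)

Lower: z₀ + z₁ = 0.056 + (-1.960) = -1.904; 1 − a(z₀+z₁) = 1 − (-0.051)(-1.904) = 0.9029; argument = 0.056 + (-1.904)/0.9029 = -2.0528 → -2.05.
α₁ = Φ(-2.05) = 0.0202; rank = round(400 × 0.0202) = 8; θ*₍8₎ = 130.7.
Upper: z₀ + z₂ = 2.016; 1 − a(z₀+z₂) = 1.1028; argument = 1.8840 → 1.88; α₂ = 0.9699; rank = 388; θ*₍388₎ = 144.0.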